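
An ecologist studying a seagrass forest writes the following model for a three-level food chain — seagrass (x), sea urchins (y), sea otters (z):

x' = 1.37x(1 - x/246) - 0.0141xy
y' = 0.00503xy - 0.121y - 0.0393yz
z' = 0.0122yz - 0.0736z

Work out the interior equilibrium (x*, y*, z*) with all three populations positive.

x* ≈ 231, y* ≈ 6.03, z* ≈ 26.5

From dz/dt = 0: 0.0122y* = 0.0736, so y* = 6.03.
From dx/dt = 0: 1.37(1 - x*/246) = 0.0141·6.03, giving x* = 246·(1 - 0.0621) = 231.
From dy/dt = 0: 0.00503·231 - 0.121 = 0.0393z*, so z* = 1.04/0.0393 = 26.5.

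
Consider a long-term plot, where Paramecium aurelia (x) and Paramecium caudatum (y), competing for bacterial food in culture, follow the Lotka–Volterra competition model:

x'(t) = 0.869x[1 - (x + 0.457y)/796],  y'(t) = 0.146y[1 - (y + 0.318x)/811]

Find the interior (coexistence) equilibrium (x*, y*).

Setting both brackets to zero gives the nullclines x + 0.457y = 796 and 0.318x + y = 811.
Substituting y = 811 - 0.318x into the first: x(1 - 0.457·0.318) = 796 - 0.457·811.
So x* = 425/0.855 = 498, and then y* = 811 - 0.318·498 = 653.

x* ≈ 498, y* ≈ 653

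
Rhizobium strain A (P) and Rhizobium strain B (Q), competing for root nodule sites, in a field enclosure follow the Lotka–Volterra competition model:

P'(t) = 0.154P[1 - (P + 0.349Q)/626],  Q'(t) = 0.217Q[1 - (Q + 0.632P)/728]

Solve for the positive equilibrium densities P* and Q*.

P* ≈ 477, Q* ≈ 426

Setting both brackets to zero gives the nullclines P + 0.349Q = 626 and 0.632P + Q = 728.
Substituting Q = 728 - 0.632P into the first: P(1 - 0.349·0.632) = 626 - 0.349·728.
So P* = 372/0.779 = 477, and then Q* = 728 - 0.632·477 = 426.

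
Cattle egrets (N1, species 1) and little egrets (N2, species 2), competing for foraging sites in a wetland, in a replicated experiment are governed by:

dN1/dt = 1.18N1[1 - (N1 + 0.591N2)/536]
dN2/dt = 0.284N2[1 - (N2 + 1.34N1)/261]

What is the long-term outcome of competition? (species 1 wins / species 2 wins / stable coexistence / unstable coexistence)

Compare the nullcline intercepts: K1/α12 = 536/0.591 = 907 > K2 = 261; K2/α21 = 261/1.34 = 195 < K1 = 536.
Since the inequalities point opposite ways, species 1 can invade but species 2 cannot.

species 1 excludes species 2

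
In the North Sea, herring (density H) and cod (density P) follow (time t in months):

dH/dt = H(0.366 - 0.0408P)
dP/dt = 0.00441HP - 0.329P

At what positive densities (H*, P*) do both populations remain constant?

Set dP/dt = 0 with P > 0: 0.00441H - 0.329 = 0, so H* = 0.329/0.00441 = 74.6.
Set dH/dt = 0 with H > 0: 0.366 - 0.0408P = 0, so P* = 0.366/0.0408 = 8.97.

H* ≈ 74.6, P* ≈ 8.97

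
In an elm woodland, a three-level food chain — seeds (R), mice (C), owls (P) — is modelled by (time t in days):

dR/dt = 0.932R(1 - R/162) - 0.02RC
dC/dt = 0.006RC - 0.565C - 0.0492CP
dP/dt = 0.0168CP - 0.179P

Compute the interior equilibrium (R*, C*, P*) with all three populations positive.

R* ≈ 125, C* ≈ 10.7, P* ≈ 3.76

From dP/dt = 0: 0.0168C* = 0.179, so C* = 10.7.
From dR/dt = 0: 0.932(1 - R*/162) = 0.02·10.7, giving R* = 162·(1 - 0.229) = 125.
From dC/dt = 0: 0.006·125 - 0.565 = 0.0492P*, so P* = 0.185/0.0492 = 3.76.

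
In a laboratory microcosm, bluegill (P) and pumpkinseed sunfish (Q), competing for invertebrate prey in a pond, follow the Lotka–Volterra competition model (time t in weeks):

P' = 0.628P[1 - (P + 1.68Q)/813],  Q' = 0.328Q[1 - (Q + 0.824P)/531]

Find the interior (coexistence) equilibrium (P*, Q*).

P* ≈ 206, Q* ≈ 361

Setting both brackets to zero gives the nullclines P + 1.68Q = 813 and 0.824P + Q = 531.
Substituting Q = 531 - 0.824P into the first: P(1 - 1.68·0.824) = 813 - 1.68·531.
So P* = -79.1/-0.384 = 206, and then Q* = 531 - 0.824·206 = 361.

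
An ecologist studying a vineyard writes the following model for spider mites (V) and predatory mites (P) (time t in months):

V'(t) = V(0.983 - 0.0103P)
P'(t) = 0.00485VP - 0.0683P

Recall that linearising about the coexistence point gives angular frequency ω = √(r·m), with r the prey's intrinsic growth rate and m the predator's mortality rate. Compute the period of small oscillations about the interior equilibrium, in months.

Here r = 0.983 and m = 0.0683, so r·m = 0.0671.
ω = √0.0671 = 0.259 per month, hence T = 2π/ω ≈ 24.2 months.

T ≈ 24.2 months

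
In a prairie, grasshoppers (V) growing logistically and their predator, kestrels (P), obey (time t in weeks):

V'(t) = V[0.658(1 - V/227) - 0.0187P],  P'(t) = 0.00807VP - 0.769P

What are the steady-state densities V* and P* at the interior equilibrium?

From dP/dt = 0 with P > 0: 0.00807V* = 0.769, so V* = 95.3.
Substitute into dV/dt = 0: 0.658(1 - 95.3/227) = 0.0187P*.
The bracket is 0.58, giving P* = 0.382/0.0187 = 20.4.

V* ≈ 95.3, P* ≈ 20.4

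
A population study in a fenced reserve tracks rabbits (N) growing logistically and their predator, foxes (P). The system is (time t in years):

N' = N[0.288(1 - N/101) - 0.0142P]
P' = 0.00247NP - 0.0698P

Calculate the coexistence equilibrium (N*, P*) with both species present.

N* ≈ 28.3, P* ≈ 14.6

From dP/dt = 0 with P > 0: 0.00247N* = 0.0698, so N* = 28.3.
Substitute into dN/dt = 0: 0.288(1 - 28.3/101) = 0.0142P*.
The bracket is 0.72, giving P* = 0.207/0.0142 = 14.6.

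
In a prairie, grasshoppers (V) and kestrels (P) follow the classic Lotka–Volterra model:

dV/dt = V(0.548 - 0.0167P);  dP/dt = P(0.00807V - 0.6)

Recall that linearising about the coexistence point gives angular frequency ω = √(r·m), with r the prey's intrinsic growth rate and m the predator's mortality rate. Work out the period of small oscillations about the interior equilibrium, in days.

Here r = 0.548 and m = 0.6, so r·m = 0.329.
ω = √0.329 = 0.573 per day, hence T = 2π/ω ≈ 11 days.

T ≈ 11 days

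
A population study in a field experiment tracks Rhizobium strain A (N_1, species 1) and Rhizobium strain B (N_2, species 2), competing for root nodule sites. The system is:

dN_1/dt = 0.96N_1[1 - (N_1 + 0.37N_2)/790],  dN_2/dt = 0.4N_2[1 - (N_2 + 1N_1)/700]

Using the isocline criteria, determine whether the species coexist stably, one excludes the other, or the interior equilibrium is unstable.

species 1 excludes species 2

Compare the nullcline intercepts: K1/α12 = 790/0.37 = 2140 > K2 = 700; K2/α21 = 700/1 = 700 < K1 = 790.
Since the inequalities point opposite ways, species 1 can invade but species 2 cannot.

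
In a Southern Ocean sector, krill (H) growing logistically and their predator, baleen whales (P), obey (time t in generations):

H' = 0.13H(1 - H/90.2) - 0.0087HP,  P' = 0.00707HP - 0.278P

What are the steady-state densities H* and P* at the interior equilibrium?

H* ≈ 39.3, P* ≈ 8.43

From dP/dt = 0 with P > 0: 0.00707H* = 0.278, so H* = 39.3.
Substitute into dH/dt = 0: 0.13(1 - 39.3/90.2) = 0.0087P*.
The bracket is 0.564, giving P* = 0.0733/0.0087 = 8.43.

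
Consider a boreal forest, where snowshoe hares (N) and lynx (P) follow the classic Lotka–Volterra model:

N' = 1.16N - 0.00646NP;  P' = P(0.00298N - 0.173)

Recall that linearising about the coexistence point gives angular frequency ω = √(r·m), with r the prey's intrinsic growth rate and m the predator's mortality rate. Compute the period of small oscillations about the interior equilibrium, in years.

Here r = 1.16 and m = 0.173, so r·m = 0.201.
ω = √0.201 = 0.448 per year, hence T = 2π/ω ≈ 14 years.

T ≈ 14 years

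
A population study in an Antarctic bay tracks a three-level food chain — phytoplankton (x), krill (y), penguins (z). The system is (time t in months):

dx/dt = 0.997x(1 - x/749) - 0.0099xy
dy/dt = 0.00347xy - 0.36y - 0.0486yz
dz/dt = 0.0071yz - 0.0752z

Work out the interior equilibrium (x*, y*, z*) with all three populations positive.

From dz/dt = 0: 0.0071y* = 0.0752, so y* = 10.6.
From dx/dt = 0: 0.997(1 - x*/749) = 0.0099·10.6, giving x* = 749·(1 - 0.105) = 670.
From dy/dt = 0: 0.00347·670 - 0.36 = 0.0486z*, so z* = 1.97/0.0486 = 40.4.

x* ≈ 670, y* ≈ 10.6, z* ≈ 40.4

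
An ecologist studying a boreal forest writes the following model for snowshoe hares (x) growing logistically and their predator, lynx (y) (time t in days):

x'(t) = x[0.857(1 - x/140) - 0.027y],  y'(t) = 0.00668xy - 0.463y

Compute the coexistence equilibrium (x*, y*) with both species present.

x* ≈ 69.3, y* ≈ 16

From dy/dt = 0 with y > 0: 0.00668x* = 0.463, so x* = 69.3.
Substitute into dx/dt = 0: 0.857(1 - 69.3/140) = 0.027y*.
The bracket is 0.505, giving y* = 0.433/0.027 = 16.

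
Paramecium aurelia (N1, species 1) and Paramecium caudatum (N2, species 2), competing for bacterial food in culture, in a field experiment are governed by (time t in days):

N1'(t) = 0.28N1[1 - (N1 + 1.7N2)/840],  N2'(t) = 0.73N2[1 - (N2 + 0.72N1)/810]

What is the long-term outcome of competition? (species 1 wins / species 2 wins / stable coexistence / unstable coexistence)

species 2 excludes species 1

Compare the nullcline intercepts: K1/α12 = 840/1.7 = 494 < K2 = 810; K2/α21 = 810/0.72 = 1120 > K1 = 840.
Since the inequalities point opposite ways, species 2 can invade but species 1 cannot.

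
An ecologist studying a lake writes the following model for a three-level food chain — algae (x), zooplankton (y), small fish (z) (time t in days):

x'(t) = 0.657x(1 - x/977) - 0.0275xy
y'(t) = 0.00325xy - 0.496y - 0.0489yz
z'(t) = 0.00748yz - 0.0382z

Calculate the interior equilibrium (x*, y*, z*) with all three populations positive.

x* ≈ 768, y* ≈ 5.11, z* ≈ 40.9

From dz/dt = 0: 0.00748y* = 0.0382, so y* = 5.11.
From dx/dt = 0: 0.657(1 - x*/977) = 0.0275·5.11, giving x* = 977·(1 - 0.214) = 768.
From dy/dt = 0: 0.00325·768 - 0.496 = 0.0489z*, so z* = 2/0.0489 = 40.9.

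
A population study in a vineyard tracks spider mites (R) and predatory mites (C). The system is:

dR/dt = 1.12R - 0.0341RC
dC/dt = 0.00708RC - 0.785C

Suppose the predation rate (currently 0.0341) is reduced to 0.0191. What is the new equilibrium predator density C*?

C* ≈ 58.6

At the interior fixed point, setting dR/dt = 0 with R > 0 fixes C* = (prey growth rate)/(RC coefficient) — independent of the other coefficients.
With the change, C* = 1.12/0.0191 = 58.6; it rises from 32.8.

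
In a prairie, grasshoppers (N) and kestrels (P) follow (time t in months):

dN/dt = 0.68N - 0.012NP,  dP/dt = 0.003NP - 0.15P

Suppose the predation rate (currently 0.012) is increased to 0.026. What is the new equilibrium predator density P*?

At the interior fixed point, setting dN/dt = 0 with N > 0 fixes P* = (prey growth rate)/(NP coefficient) — independent of the other coefficients.
With the change, P* = 0.68/0.026 = 26.2; it falls from 56.7.

P* ≈ 26.2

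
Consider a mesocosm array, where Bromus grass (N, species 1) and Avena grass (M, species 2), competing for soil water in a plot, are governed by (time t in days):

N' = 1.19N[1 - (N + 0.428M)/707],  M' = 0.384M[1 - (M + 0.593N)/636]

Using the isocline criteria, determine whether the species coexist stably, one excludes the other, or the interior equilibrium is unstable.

stable coexistence

Compare the nullcline intercepts: K1/α12 = 707/0.428 = 1650 > K2 = 636; K2/α21 = 636/0.593 = 1070 > K1 = 707.
Since both inequalities hold, each species can invade when rare, so the interior equilibrium is stable.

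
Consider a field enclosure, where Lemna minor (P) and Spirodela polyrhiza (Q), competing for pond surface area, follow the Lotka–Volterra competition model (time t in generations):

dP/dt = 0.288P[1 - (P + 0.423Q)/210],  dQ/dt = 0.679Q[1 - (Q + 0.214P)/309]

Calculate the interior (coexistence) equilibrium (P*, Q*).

Setting both brackets to zero gives the nullclines P + 0.423Q = 210 and 0.214P + Q = 309.
Substituting Q = 309 - 0.214P into the first: P(1 - 0.423·0.214) = 210 - 0.423·309.
So P* = 79.3/0.909 = 87.2, and then Q* = 309 - 0.214·87.2 = 290.

P* ≈ 87.2, Q* ≈ 290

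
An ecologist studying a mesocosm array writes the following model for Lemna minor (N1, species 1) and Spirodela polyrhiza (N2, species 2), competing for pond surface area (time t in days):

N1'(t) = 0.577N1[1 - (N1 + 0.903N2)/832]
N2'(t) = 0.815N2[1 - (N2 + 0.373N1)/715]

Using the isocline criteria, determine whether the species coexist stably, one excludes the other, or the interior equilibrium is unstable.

stable coexistence

Compare the nullcline intercepts: K1/α12 = 832/0.903 = 921 > K2 = 715; K2/α21 = 715/0.373 = 1920 > K1 = 832.
Since both inequalities hold, each species can invade when rare, so the interior equilibrium is stable.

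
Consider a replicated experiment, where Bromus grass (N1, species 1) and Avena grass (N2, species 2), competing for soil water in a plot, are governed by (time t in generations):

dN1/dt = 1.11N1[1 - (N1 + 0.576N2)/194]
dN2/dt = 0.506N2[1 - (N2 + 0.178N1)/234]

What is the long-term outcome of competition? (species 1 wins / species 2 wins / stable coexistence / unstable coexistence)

Compare the nullcline intercepts: K1/α12 = 194/0.576 = 337 > K2 = 234; K2/α21 = 234/0.178 = 1310 > K1 = 194.
Since both inequalities hold, each species can invade when rare, so the interior equilibrium is stable.

stable coexistence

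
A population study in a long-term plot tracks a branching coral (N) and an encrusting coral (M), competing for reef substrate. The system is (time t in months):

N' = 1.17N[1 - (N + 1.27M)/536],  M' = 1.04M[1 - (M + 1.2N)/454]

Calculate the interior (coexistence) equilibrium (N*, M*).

N* ≈ 77.4, M* ≈ 361

Setting both brackets to zero gives the nullclines N + 1.27M = 536 and 1.2N + M = 454.
Substituting M = 454 - 1.2N into the first: N(1 - 1.27·1.2) = 536 - 1.27·454.
So N* = -40.6/-0.524 = 77.4, and then M* = 454 - 1.2·77.4 = 361.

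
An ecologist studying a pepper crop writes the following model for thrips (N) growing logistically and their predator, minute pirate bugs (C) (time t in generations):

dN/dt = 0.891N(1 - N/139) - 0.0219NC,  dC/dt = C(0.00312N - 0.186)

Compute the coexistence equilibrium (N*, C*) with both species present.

N* ≈ 59.6, C* ≈ 23.2

From dC/dt = 0 with C > 0: 0.00312N* = 0.186, so N* = 59.6.
Substitute into dN/dt = 0: 0.891(1 - 59.6/139) = 0.0219C*.
The bracket is 0.571, giving C* = 0.509/0.0219 = 23.2.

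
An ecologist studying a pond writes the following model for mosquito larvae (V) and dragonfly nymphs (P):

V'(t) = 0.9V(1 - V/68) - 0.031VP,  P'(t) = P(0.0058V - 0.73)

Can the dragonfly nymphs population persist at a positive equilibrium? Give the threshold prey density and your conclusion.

Threshold V = 126; K < 126, so no, the predator goes extinct.

The predator equation gives dP/dt > 0 only when V > 0.73/0.0058 = 126.
Without the predator, V → K = 68. Since 68 < 126, the predator cannot invade.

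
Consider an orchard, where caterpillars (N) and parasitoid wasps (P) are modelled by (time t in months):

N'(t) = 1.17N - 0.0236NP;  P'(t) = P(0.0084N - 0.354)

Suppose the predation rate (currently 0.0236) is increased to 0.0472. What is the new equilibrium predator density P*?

At the interior fixed point, setting dN/dt = 0 with N > 0 fixes P* = (prey growth rate)/(NP coefficient) — independent of the other coefficients.
With the change, P* = 1.17/0.0472 = 24.8; it falls from 49.6.

P* ≈ 24.8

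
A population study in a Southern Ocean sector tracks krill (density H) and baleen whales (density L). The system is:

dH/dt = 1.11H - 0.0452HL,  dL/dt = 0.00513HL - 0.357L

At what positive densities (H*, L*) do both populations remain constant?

H* ≈ 69.6, L* ≈ 24.6

Set dL/dt = 0 with L > 0: 0.00513H - 0.357 = 0, so H* = 0.357/0.00513 = 69.6.
Set dH/dt = 0 with H > 0: 1.11 - 0.0452L = 0, so L* = 1.11/0.0452 = 24.6.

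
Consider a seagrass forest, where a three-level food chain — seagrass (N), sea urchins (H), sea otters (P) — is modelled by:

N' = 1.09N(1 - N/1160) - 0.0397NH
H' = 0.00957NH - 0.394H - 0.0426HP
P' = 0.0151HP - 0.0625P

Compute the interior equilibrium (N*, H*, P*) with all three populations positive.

N* ≈ 985, H* ≈ 4.14, P* ≈ 212

From dP/dt = 0: 0.0151H* = 0.0625, so H* = 4.14.
From dN/dt = 0: 1.09(1 - N*/1160) = 0.0397·4.14, giving N* = 1160·(1 - 0.151) = 985.
From dH/dt = 0: 0.00957·985 - 0.394 = 0.0426P*, so P* = 9.03/0.0426 = 212.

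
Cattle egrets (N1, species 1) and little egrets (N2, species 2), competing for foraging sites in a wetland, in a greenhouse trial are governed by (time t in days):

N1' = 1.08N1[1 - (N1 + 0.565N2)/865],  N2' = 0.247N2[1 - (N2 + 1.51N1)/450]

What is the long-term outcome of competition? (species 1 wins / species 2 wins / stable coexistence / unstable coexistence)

species 1 excludes species 2

Compare the nullcline intercepts: K1/α12 = 865/0.565 = 1530 > K2 = 450; K2/α21 = 450/1.51 = 298 < K1 = 865.
Since the inequalities point opposite ways, species 1 can invade but species 2 cannot.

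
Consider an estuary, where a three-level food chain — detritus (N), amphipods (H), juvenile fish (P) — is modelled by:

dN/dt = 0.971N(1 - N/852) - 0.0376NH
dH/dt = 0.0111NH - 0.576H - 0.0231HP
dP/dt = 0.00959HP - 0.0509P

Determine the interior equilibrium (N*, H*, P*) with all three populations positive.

N* ≈ 677, H* ≈ 5.31, P* ≈ 300

From dP/dt = 0: 0.00959H* = 0.0509, so H* = 5.31.
From dN/dt = 0: 0.971(1 - N*/852) = 0.0376·5.31, giving N* = 852·(1 - 0.206) = 677.
From dH/dt = 0: 0.0111·677 - 0.576 = 0.0231P*, so P* = 6.94/0.0231 = 300.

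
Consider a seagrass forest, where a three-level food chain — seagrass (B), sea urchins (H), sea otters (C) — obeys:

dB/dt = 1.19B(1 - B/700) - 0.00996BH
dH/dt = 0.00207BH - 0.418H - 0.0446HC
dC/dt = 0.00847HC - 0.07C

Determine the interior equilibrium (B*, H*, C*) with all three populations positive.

From dC/dt = 0: 0.00847H* = 0.07, so H* = 8.26.
From dB/dt = 0: 1.19(1 - B*/700) = 0.00996·8.26, giving B* = 700·(1 - 0.0692) = 652.
From dH/dt = 0: 0.00207·652 - 0.418 = 0.0446C*, so C* = 0.931/0.0446 = 20.9.

B* ≈ 652, H* ≈ 8.26, C* ≈ 20.9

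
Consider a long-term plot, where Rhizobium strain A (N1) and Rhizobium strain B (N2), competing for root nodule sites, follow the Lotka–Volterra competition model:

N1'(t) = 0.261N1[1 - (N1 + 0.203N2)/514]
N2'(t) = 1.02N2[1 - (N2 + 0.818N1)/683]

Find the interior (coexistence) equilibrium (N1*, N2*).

N1* ≈ 450, N2* ≈ 315

Setting both brackets to zero gives the nullclines N1 + 0.203N2 = 514 and 0.818N1 + N2 = 683.
Substituting N2 = 683 - 0.818N1 into the first: N1(1 - 0.203·0.818) = 514 - 0.203·683.
So N1* = 375/0.834 = 450, and then N2* = 683 - 0.818·450 = 315.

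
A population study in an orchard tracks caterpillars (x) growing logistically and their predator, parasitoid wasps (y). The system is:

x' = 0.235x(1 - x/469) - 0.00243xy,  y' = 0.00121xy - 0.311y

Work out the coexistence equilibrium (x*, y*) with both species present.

x* ≈ 257, y* ≈ 43.7

From dy/dt = 0 with y > 0: 0.00121x* = 0.311, so x* = 257.
Substitute into dx/dt = 0: 0.235(1 - 257/469) = 0.00243y*.
The bracket is 0.452, giving y* = 0.106/0.00243 = 43.7.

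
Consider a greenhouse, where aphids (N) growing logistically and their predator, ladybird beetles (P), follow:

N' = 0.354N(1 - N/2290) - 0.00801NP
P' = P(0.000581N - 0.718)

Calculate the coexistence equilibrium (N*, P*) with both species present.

N* ≈ 1240, P* ≈ 20.3

From dP/dt = 0 with P > 0: 0.000581N* = 0.718, so N* = 1240.
Substitute into dN/dt = 0: 0.354(1 - 1240/2290) = 0.00801P*.
The bracket is 0.46, giving P* = 0.163/0.00801 = 20.3.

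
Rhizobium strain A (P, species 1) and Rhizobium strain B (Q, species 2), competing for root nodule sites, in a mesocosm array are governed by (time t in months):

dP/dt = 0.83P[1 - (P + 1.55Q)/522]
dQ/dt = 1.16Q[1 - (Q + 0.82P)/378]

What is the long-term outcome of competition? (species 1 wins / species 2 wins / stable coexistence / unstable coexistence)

Compare the nullcline intercepts: K1/α12 = 522/1.55 = 337 < K2 = 378; K2/α21 = 378/0.82 = 461 < K1 = 522.
Since both are reversed, neither can invade when rare; the interior point is a saddle.

unstable coexistence (outcome depends on initial conditions)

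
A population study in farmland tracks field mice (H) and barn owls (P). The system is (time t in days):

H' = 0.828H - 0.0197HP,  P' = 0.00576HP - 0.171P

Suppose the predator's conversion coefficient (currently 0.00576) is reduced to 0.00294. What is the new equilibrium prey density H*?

H* ≈ 58.2

At the interior fixed point, setting dP/dt = 0 with P > 0 fixes H* = (predator death rate)/(HP coefficient) — independent of the other coefficients.
With the change, H* = 0.171/0.00294 = 58.2; it rises from 29.7.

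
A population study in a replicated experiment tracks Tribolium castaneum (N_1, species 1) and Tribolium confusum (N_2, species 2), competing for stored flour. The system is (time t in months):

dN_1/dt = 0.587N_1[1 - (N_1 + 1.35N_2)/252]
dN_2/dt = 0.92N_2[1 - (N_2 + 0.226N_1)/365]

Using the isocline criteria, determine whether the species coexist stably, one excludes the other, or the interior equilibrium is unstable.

Compare the nullcline intercepts: K1/α12 = 252/1.35 = 187 < K2 = 365; K2/α21 = 365/0.226 = 1620 > K1 = 252.
Since the inequalities point opposite ways, species 2 can invade but species 1 cannot.

species 2 excludes species 1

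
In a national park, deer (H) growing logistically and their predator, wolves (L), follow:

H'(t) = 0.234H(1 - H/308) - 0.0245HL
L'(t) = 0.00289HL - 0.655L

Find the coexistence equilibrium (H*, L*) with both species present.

From dL/dt = 0 with L > 0: 0.00289H* = 0.655, so H* = 227.
Substitute into dH/dt = 0: 0.234(1 - 227/308) = 0.0245L*.
The bracket is 0.264, giving L* = 0.0618/0.0245 = 2.52.

H* ≈ 227, L* ≈ 2.52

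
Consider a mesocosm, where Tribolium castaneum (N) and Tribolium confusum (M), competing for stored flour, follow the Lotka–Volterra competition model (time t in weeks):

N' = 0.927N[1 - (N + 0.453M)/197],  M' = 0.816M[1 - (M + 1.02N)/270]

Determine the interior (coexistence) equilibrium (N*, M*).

Setting both brackets to zero gives the nullclines N + 0.453M = 197 and 1.02N + M = 270.
Substituting M = 270 - 1.02N into the first: N(1 - 0.453·1.02) = 197 - 0.453·270.
So N* = 74.7/0.538 = 139, and then M* = 270 - 1.02·139 = 128.

N* ≈ 139, M* ≈ 128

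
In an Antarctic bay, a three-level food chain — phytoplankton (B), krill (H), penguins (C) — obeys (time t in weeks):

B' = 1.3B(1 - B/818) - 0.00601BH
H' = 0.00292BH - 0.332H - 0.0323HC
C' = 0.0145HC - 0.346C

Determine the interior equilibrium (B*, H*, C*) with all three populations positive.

From dC/dt = 0: 0.0145H* = 0.346, so H* = 23.9.
From dB/dt = 0: 1.3(1 - B*/818) = 0.00601·23.9, giving B* = 818·(1 - 0.11) = 728.
From dH/dt = 0: 0.00292·728 - 0.332 = 0.0323C*, so C* = 1.79/0.0323 = 55.5.

B* ≈ 728, H* ≈ 23.9, C* ≈ 55.5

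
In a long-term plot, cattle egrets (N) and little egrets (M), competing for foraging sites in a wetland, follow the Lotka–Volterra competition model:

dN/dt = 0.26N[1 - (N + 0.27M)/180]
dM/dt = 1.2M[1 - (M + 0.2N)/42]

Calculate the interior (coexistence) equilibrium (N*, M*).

N* ≈ 178, M* ≈ 6.34

Setting both brackets to zero gives the nullclines N + 0.27M = 180 and 0.2N + M = 42.
Substituting M = 42 - 0.2N into the first: N(1 - 0.27·0.2) = 180 - 0.27·42.
So N* = 169/0.946 = 178, and then M* = 42 - 0.2·178 = 6.34.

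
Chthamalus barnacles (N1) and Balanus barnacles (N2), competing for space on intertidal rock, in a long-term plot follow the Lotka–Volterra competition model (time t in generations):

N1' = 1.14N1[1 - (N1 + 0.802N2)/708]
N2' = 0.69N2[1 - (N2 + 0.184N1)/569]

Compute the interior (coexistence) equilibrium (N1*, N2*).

N1* ≈ 295, N2* ≈ 515

Setting both brackets to zero gives the nullclines N1 + 0.802N2 = 708 and 0.184N1 + N2 = 569.
Substituting N2 = 569 - 0.184N1 into the first: N1(1 - 0.802·0.184) = 708 - 0.802·569.
So N1* = 252/0.852 = 295, and then N2* = 569 - 0.184·295 = 515.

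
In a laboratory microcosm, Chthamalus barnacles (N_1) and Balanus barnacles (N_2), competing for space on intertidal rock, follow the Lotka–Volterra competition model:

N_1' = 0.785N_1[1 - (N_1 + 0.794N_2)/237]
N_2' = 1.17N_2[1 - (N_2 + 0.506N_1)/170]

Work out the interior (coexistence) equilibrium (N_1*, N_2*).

Setting both brackets to zero gives the nullclines N_1 + 0.794N_2 = 237 and 0.506N_1 + N_2 = 170.
Substituting N_2 = 170 - 0.506N_1 into the first: N_1(1 - 0.794·0.506) = 237 - 0.794·170.
So N_1* = 102/0.598 = 171, and then N_2* = 170 - 0.506·171 = 83.7.

N_1* ≈ 171, N_2* ≈ 83.7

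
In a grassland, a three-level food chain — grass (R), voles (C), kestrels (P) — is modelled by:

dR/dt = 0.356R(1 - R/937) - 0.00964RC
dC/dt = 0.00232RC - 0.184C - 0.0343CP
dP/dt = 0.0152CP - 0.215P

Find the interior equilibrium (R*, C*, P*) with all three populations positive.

From dP/dt = 0: 0.0152C* = 0.215, so C* = 14.1.
From dR/dt = 0: 0.356(1 - R*/937) = 0.00964·14.1, giving R* = 937·(1 - 0.383) = 578.
From dC/dt = 0: 0.00232·578 - 0.184 = 0.0343P*, so P* = 1.16/0.0343 = 33.7.

R* ≈ 578, C* ≈ 14.1, P* ≈ 33.7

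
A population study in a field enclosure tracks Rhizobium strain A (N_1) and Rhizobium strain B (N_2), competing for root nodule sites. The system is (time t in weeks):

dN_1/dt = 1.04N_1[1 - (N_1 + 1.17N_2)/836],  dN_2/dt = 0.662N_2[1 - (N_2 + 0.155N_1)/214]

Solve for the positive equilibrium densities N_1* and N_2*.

Setting both brackets to zero gives the nullclines N_1 + 1.17N_2 = 836 and 0.155N_1 + N_2 = 214.
Substituting N_2 = 214 - 0.155N_1 into the first: N_1(1 - 1.17·0.155) = 836 - 1.17·214.
So N_1* = 586/0.819 = 715, and then N_2* = 214 - 0.155·715 = 103.

N_1* ≈ 715, N_2* ≈ 103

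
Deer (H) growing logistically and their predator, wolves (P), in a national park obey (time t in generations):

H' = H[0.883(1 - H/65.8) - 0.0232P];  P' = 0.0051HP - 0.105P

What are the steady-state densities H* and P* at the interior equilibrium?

From dP/dt = 0 with P > 0: 0.0051H* = 0.105, so H* = 20.6.
Substitute into dH/dt = 0: 0.883(1 - 20.6/65.8) = 0.0232P*.
The bracket is 0.687, giving P* = 0.607/0.0232 = 26.2.

H* ≈ 20.6, P* ≈ 26.2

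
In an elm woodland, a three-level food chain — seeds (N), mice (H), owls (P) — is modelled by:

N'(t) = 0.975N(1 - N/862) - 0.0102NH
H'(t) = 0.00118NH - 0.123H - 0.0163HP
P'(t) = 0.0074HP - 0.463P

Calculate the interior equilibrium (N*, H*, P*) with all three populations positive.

N* ≈ 298, H* ≈ 62.6, P* ≈ 14

From dP/dt = 0: 0.0074H* = 0.463, so H* = 62.6.
From dN/dt = 0: 0.975(1 - N*/862) = 0.0102·62.6, giving N* = 862·(1 - 0.655) = 298.
From dH/dt = 0: 0.00118·298 - 0.123 = 0.0163P*, so P* = 0.228/0.0163 = 14.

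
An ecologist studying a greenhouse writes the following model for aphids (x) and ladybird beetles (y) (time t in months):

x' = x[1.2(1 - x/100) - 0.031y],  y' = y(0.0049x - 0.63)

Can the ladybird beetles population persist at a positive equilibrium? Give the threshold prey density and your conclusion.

Threshold x = 129; K < 129, so no, the predator goes extinct.

The predator equation gives dy/dt > 0 only when x > 0.63/0.0049 = 129.
Without the predator, x → K = 100. Since 100 < 129, the predator cannot invade.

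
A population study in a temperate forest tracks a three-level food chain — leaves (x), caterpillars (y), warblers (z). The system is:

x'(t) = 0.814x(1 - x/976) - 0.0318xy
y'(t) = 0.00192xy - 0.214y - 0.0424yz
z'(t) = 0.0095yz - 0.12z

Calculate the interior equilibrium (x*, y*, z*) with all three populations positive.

From dz/dt = 0: 0.0095y* = 0.12, so y* = 12.6.
From dx/dt = 0: 0.814(1 - x*/976) = 0.0318·12.6, giving x* = 976·(1 - 0.493) = 494.
From dy/dt = 0: 0.00192·494 - 0.214 = 0.0424z*, so z* = 0.735/0.0424 = 17.3.

x* ≈ 494, y* ≈ 12.6, z* ≈ 17.3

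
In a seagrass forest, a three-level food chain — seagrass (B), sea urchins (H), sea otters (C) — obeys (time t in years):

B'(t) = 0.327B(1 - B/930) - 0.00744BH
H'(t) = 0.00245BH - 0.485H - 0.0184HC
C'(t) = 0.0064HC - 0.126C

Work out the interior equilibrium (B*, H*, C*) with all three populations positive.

From dC/dt = 0: 0.0064H* = 0.126, so H* = 19.7.
From dB/dt = 0: 0.327(1 - B*/930) = 0.00744·19.7, giving B* = 930·(1 - 0.448) = 513.
From dH/dt = 0: 0.00245·513 - 0.485 = 0.0184C*, so C* = 0.773/0.0184 = 42.

B* ≈ 513, H* ≈ 19.7, C* ≈ 42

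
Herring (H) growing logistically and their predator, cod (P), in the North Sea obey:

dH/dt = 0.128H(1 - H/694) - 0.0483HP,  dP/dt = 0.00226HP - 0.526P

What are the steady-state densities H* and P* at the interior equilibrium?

From dP/dt = 0 with P > 0: 0.00226H* = 0.526, so H* = 233.
Substitute into dH/dt = 0: 0.128(1 - 233/694) = 0.0483P*.
The bracket is 0.665, giving P* = 0.0851/0.0483 = 1.76.

H* ≈ 233, P* ≈ 1.76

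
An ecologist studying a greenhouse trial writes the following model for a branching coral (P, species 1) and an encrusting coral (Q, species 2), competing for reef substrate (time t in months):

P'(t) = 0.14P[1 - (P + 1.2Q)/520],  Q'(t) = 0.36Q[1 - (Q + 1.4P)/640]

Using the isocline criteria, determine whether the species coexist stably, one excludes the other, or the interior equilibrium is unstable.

unstable coexistence (outcome depends on initial conditions)

Compare the nullcline intercepts: K1/α12 = 520/1.2 = 433 < K2 = 640; K2/α21 = 640/1.4 = 457 < K1 = 520.
Since both are reversed, neither can invade when rare; the interior point is a saddle.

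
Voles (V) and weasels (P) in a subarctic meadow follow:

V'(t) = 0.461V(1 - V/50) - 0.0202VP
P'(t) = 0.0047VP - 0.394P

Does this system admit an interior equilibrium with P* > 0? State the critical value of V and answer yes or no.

Threshold V = 83.8; K < 83.8, so no, the predator goes extinct.

The predator equation gives dP/dt > 0 only when V > 0.394/0.0047 = 83.8.
Without the predator, V → K = 50. Since 50 < 83.8, the predator cannot invade.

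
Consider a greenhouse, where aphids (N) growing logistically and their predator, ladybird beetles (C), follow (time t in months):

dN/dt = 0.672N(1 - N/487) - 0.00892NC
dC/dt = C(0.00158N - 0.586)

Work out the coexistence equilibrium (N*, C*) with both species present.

From dC/dt = 0 with C > 0: 0.00158N* = 0.586, so N* = 371.
Substitute into dN/dt = 0: 0.672(1 - 371/487) = 0.00892C*.
The bracket is 0.238, giving C* = 0.16/0.00892 = 18.

N* ≈ 371, C* ≈ 18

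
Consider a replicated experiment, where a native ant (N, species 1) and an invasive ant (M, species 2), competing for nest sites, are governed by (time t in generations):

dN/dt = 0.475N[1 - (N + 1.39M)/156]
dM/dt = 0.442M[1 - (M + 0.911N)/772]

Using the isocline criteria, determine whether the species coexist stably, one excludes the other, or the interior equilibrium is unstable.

Compare the nullcline intercepts: K1/α12 = 156/1.39 = 112 < K2 = 772; K2/α21 = 772/0.911 = 847 > K1 = 156.
Since the inequalities point opposite ways, species 2 can invade but species 1 cannot.

species 2 excludes species 1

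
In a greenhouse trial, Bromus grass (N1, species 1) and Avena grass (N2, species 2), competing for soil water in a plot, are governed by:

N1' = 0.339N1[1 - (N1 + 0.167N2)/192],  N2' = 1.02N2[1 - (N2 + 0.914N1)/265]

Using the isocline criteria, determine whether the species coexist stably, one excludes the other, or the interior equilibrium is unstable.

Compare the nullcline intercepts: K1/α12 = 192/0.167 = 1150 > K2 = 265; K2/α21 = 265/0.914 = 290 > K1 = 192.
Since both inequalities hold, each species can invade when rare, so the interior equilibrium is stable.

stable coexistence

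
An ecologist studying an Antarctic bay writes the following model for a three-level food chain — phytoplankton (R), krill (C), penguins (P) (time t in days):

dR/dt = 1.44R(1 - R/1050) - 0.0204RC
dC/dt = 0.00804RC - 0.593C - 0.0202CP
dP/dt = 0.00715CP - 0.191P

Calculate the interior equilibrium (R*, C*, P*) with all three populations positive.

From dP/dt = 0: 0.00715C* = 0.191, so C* = 26.7.
From dR/dt = 0: 1.44(1 - R*/1050) = 0.0204·26.7, giving R* = 1050·(1 - 0.378) = 653.
From dC/dt = 0: 0.00804·653 - 0.593 = 0.0202P*, so P* = 4.65/0.0202 = 230.

R* ≈ 653, C* ≈ 26.7, P* ≈ 230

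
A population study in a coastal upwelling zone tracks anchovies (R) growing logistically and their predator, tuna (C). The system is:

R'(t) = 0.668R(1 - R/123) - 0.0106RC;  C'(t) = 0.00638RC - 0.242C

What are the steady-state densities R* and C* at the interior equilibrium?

From dC/dt = 0 with C > 0: 0.00638R* = 0.242, so R* = 37.9.
Substitute into dR/dt = 0: 0.668(1 - 37.9/123) = 0.0106C*.
The bracket is 0.692, giving C* = 0.462/0.0106 = 43.6.

R* ≈ 37.9, C* ≈ 43.6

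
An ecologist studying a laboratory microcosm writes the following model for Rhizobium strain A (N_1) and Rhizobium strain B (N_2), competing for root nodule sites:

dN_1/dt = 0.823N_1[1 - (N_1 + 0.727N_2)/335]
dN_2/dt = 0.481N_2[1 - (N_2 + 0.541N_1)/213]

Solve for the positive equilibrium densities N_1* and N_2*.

N_1* ≈ 297, N_2* ≈ 52.4

Setting both brackets to zero gives the nullclines N_1 + 0.727N_2 = 335 and 0.541N_1 + N_2 = 213.
Substituting N_2 = 213 - 0.541N_1 into the first: N_1(1 - 0.727·0.541) = 335 - 0.727·213.
So N_1* = 180/0.607 = 297, and then N_2* = 213 - 0.541·297 = 52.4.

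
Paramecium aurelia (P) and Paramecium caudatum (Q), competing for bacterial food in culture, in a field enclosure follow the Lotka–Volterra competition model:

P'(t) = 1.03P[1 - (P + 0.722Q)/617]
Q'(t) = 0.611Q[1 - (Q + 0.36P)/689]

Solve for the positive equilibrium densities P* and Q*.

Setting both brackets to zero gives the nullclines P + 0.722Q = 617 and 0.36P + Q = 689.
Substituting Q = 689 - 0.36P into the first: P(1 - 0.722·0.36) = 617 - 0.722·689.
So P* = 120/0.74 = 162, and then Q* = 689 - 0.36·162 = 631.

P* ≈ 162, Q* ≈ 631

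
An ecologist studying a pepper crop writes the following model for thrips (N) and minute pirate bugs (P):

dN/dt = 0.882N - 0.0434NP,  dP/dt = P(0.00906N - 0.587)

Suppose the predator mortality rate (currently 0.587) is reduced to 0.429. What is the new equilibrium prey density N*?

At the interior fixed point, setting dP/dt = 0 with P > 0 fixes N* = (predator death rate)/(NP coefficient) — independent of the other coefficients.
With the change, N* = 0.429/0.00906 = 47.4; it falls from 64.8.

N* ≈ 47.4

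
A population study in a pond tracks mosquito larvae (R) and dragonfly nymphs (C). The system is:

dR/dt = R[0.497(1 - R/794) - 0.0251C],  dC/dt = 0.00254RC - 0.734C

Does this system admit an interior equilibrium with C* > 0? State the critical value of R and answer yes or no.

The predator equation gives dC/dt > 0 only when R > 0.734/0.00254 = 289.
Without the predator, R → K = 794. Since 794 > 289, the predator can invade and persist.

Threshold R = 289; K > 289, so yes, the predator persists.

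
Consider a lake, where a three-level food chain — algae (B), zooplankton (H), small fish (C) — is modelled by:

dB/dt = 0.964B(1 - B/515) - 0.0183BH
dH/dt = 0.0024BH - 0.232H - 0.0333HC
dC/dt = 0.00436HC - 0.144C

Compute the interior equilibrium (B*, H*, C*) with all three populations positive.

B* ≈ 192, H* ≈ 33, C* ≈ 6.88

From dC/dt = 0: 0.00436H* = 0.144, so H* = 33.
From dB/dt = 0: 0.964(1 - B*/515) = 0.0183·33, giving B* = 515·(1 - 0.627) = 192.
From dH/dt = 0: 0.0024·192 - 0.232 = 0.0333C*, so C* = 0.229/0.0333 = 6.88.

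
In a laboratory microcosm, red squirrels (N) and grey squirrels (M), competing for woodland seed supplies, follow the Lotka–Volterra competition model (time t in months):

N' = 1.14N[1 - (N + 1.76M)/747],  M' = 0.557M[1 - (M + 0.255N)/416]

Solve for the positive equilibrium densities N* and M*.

Setting both brackets to zero gives the nullclines N + 1.76M = 747 and 0.255N + M = 416.
Substituting M = 416 - 0.255N into the first: N(1 - 1.76·0.255) = 747 - 1.76·416.
So N* = 14.8/0.551 = 26.9, and then M* = 416 - 0.255·26.9 = 409.

N* ≈ 26.9, M* ≈ 409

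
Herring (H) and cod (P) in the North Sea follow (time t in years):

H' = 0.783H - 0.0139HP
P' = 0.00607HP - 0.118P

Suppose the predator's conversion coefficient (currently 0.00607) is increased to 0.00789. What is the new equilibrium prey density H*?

At the interior fixed point, setting dP/dt = 0 with P > 0 fixes H* = (predator death rate)/(HP coefficient) — independent of the other coefficients.
With the change, H* = 0.118/0.00789 = 15; it falls from 19.4.

H* ≈ 15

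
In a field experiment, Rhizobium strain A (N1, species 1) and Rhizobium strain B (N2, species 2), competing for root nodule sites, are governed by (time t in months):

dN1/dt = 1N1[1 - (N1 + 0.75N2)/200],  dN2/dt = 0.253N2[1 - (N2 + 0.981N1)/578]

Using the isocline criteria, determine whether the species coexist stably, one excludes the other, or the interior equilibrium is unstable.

Compare the nullcline intercepts: K1/α12 = 200/0.75 = 267 < K2 = 578; K2/α21 = 578/0.981 = 589 > K1 = 200.
Since the inequalities point opposite ways, species 2 can invade but species 1 cannot.

species 2 excludes species 1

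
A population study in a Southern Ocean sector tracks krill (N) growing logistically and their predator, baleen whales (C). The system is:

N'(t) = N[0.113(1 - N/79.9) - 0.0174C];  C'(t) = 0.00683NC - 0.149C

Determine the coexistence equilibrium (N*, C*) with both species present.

From dC/dt = 0 with C > 0: 0.00683N* = 0.149, so N* = 21.8.
Substitute into dN/dt = 0: 0.113(1 - 21.8/79.9) = 0.0174C*.
The bracket is 0.727, giving C* = 0.0821/0.0174 = 4.72.

N* ≈ 21.8, C* ≈ 4.72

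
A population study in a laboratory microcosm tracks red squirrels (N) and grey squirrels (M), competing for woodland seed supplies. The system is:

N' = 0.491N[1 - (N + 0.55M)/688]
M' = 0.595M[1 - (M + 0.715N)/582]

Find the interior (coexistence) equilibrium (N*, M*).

N* ≈ 606, M* ≈ 148

Setting both brackets to zero gives the nullclines N + 0.55M = 688 and 0.715N + M = 582.
Substituting M = 582 - 0.715N into the first: N(1 - 0.55·0.715) = 688 - 0.55·582.
So N* = 368/0.607 = 606, and then M* = 582 - 0.715·606 = 148.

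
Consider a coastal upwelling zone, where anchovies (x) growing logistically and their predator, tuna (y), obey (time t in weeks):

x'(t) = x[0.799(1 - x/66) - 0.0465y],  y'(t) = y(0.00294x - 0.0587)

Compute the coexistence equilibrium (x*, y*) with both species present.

x* ≈ 20, y* ≈ 12

From dy/dt = 0 with y > 0: 0.00294x* = 0.0587, so x* = 20.
Substitute into dx/dt = 0: 0.799(1 - 20/66) = 0.0465y*.
The bracket is 0.697, giving y* = 0.557/0.0465 = 12.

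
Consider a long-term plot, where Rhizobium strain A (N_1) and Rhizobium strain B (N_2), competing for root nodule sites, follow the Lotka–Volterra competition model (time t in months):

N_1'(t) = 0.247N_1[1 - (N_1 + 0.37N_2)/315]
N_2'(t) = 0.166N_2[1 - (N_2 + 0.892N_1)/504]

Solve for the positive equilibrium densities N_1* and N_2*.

Setting both brackets to zero gives the nullclines N_1 + 0.37N_2 = 315 and 0.892N_1 + N_2 = 504.
Substituting N_2 = 504 - 0.892N_1 into the first: N_1(1 - 0.37·0.892) = 315 - 0.37·504.
So N_1* = 129/0.67 = 192, and then N_2* = 504 - 0.892·192 = 333.

N_1* ≈ 192, N_2* ≈ 333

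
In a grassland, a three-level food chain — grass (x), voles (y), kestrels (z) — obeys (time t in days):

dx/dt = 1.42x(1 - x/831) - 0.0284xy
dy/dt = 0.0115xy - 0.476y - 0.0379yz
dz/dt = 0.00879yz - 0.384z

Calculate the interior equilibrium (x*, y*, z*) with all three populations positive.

x* ≈ 105, y* ≈ 43.7, z* ≈ 19.3

From dz/dt = 0: 0.00879y* = 0.384, so y* = 43.7.
From dx/dt = 0: 1.42(1 - x*/831) = 0.0284·43.7, giving x* = 831·(1 - 0.874) = 105.
From dy/dt = 0: 0.0115·105 - 0.476 = 0.0379z*, so z* = 0.731/0.0379 = 19.3.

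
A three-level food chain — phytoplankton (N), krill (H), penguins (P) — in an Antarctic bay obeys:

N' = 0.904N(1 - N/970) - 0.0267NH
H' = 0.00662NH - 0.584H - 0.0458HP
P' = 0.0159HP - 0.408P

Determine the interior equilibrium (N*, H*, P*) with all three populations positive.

N* ≈ 235, H* ≈ 25.7, P* ≈ 21.2

From dP/dt = 0: 0.0159H* = 0.408, so H* = 25.7.
From dN/dt = 0: 0.904(1 - N*/970) = 0.0267·25.7, giving N* = 970·(1 - 0.758) = 235.
From dH/dt = 0: 0.00662·235 - 0.584 = 0.0458P*, so P* = 0.971/0.0458 = 21.2.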